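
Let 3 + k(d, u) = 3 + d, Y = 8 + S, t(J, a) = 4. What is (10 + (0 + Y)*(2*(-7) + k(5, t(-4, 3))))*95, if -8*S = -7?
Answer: -53105/8 ≈ -6638.1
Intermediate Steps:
S = 7/8 (S = -⅛*(-7) = 7/8 ≈ 0.87500)
Y = 71/8 (Y = 8 + 7/8 = 71/8 ≈ 8.8750)
k(d, u) = d (k(d, u) = -3 + (3 + d) = d)
(10 + (0 + Y)*(2*(-7) + k(5, t(-4, 3))))*95 = (10 + (0 + 71/8)*(2*(-7) + 5))*95 = (10 + 71*(-14 + 5)/8)*95 = (10 + (71/8)*(-9))*95 = (10 - 639/8)*95 = -559/8*95 = -53105/8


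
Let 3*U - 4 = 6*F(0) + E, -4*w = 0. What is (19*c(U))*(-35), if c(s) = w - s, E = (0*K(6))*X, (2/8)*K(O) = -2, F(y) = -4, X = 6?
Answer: -13300/3 ≈ -4433.3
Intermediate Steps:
w = 0 (w = -1/4*0 = 0)
K(O) = -8 (K(O) = 4*(-2) = -8)
E = 0 (E = (0*(-8))*6 = 0*6 = 0)
U = -20/3 (U = 4/3 + (6*(-4) + 0)/3 = 4/3 + (-24 + 0)/3 = 4/3 + (1/3)*(-24) = 4/3 - 8 = -20/3 ≈ -6.6667)
c(s) = -s (c(s) = 0 - s = -s)
(19*c(U))*(-35) = (19*(-1*(-20/3)))*(-35) = (19*(20/3))*(-35) = (380/3)*(-35) = -13300/3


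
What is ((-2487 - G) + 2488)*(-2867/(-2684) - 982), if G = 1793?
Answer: 19336128/11 ≈ 1.7578e+6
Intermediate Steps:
((-2487 - G) + 2488)*(-2867/(-2684) - 982) = ((-2487 - 1*1793) + 2488)*(-2867/(-2684) - 982) = ((-2487 - 1793) + 2488)*(-2867*(-1/2684) - 982) = (-4280 + 2488)*(47/44 - 982) = -1792*(-43161/44) = 19336128/11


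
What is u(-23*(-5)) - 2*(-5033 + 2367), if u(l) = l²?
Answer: 18557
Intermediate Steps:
u(-23*(-5)) - 2*(-5033 + 2367) = (-23*(-5))² - 2*(-5033 + 2367) = 115² - 2*(-2666) = 13225 + 5332 = 18557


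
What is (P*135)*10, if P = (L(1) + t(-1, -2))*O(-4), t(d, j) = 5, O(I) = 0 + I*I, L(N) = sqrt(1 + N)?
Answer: 108000 + 21600*sqrt(2) ≈ 1.3855e+5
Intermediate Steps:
O(I) = I**2 (O(I) = 0 + I**2 = I**2)
P = 80 + 16*sqrt(2) (P = (sqrt(1 + 1) + 5)*(-4)**2 = (sqrt(2) + 5)*16 = (5 + sqrt(2))*16 = 80 + 16*sqrt(2) ≈ 102.63)
(P*135)*10 = ((80 + 16*sqrt(2))*135)*10 = (10800 + 2160*sqrt(2))*10 = 108000 + 21600*sqrt(2)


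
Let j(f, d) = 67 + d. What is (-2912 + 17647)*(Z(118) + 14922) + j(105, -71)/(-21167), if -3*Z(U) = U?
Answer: 13925521222772/63501 ≈ 2.1930e+8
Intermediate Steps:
Z(U) = -U/3
(-2912 + 17647)*(Z(118) + 14922) + j(105, -71)/(-21167) = (-2912 + 17647)*(-⅓*118 + 14922) + (67 - 71)/(-21167) = 14735*(-118/3 + 14922) - 4*(-1/21167) = 14735*(44648/3) + 4/21167 = 657888280/3 + 4/21167 = 13925521222772/63501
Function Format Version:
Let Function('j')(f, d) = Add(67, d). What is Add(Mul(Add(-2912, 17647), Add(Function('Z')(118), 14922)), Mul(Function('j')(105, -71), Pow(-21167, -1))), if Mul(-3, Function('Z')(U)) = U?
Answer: Rational(13925521222772, 63501) ≈ 2.1930e+8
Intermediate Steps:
Function('Z')(U) = Mul(Rational(-1, 3), U)
Add(Mul(Add(-2912, 17647), Add(Function('Z')(118), 14922)), Mul(Function('j')(105, -71), Pow(-21167, -1))) = Add(Mul(Add(-2912, 17647), Add(Mul(Rational(-1, 3), 118), 14922)), Mul(Add(67, -71), Pow(-21167, -1))) = Add(Mul(14735, Add(Rational(-118, 3), 14922)), Mul(-4, Rational(-1, 21167))) = Add(Mul(14735, Rational(44648, 3)), Rational(4, 21167)) = Add(Rational(657888280, 3), Rational(4, 21167)) = Rational(13925521222772, 63501)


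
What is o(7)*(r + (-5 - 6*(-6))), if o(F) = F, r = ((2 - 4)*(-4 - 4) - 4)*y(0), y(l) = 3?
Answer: 469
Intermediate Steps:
r = 36 (r = ((2 - 4)*(-4 - 4) - 4)*3 = (-2*(-8) - 4)*3 = (16 - 4)*3 = 12*3 = 36)
o(7)*(r + (-5 - 6*(-6))) = 7*(36 + (-5 - 6*(-6))) = 7*(36 + (-5 + 36)) = 7*(36 + 31) = 7*67 = 469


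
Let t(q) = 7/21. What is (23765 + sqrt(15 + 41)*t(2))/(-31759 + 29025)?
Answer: -23765/2734 - sqrt(14)/4101 ≈ -8.6933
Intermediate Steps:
t(q) = 1/3 (t(q) = 7*(1/21) = 1/3)
(23765 + sqrt(15 + 41)*t(2))/(-31759 + 29025) = (23765 + sqrt(15 + 41)*(1/3))/(-31759 + 29025) = (23765 + sqrt(56)*(1/3))/(-2734) = (23765 + (2*sqrt(14))*(1/3))*(-1/2734) = (23765 + 2*sqrt(14)/3)*(-1/2734) = -23765/2734 - sqrt(14)/4101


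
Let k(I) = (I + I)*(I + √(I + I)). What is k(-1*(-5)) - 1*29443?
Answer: -29393 + 10*√10 ≈ -29361.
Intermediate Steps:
k(I) = 2*I*(I + √2*√I) (k(I) = (2*I)*(I + √(2*I)) = (2*I)*(I + √2*√I) = 2*I*(I + √2*√I))
k(-1*(-5)) - 1*29443 = (2*(-1*(-5))² + 2*√2*(-1*(-5))^(3/2)) - 1*29443 = (2*5² + 2*√2*5^(3/2)) - 29443 = (2*25 + 2*√2*(5*√5)) - 29443 = (50 + 10*√10) - 29443 = -29393 + 10*√10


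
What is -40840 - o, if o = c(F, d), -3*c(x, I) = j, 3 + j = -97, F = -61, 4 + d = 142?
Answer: -122620/3 ≈ -40873.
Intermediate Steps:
d = 138 (d = -4 + 142 = 138)
j = -100 (j = -3 - 97 = -100)
c(x, I) = 100/3 (c(x, I) = -⅓*(-100) = 100/3)
o = 100/3 ≈ 33.333
-40840 - o = -40840 - 1*100/3 = -40840 - 100/3 = -122620/3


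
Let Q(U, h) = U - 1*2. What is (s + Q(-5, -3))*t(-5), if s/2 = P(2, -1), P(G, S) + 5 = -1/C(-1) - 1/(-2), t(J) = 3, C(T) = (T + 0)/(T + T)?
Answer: -60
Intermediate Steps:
C(T) = ½ (C(T) = T/((2*T)) = T*(1/(2*T)) = ½)
P(G, S) = -13/2 (P(G, S) = -5 + (-1/½ - 1/(-2)) = -5 + (-1*2 - 1*(-½)) = -5 + (-2 + ½) = -5 - 3/2 = -13/2)
Q(U, h) = -2 + U (Q(U, h) = U - 2 = -2 + U)
s = -13 (s = 2*(-13/2) = -13)
(s + Q(-5, -3))*t(-5) = (-13 + (-2 - 5))*3 = (-13 - 7)*3 = -20*3 = -60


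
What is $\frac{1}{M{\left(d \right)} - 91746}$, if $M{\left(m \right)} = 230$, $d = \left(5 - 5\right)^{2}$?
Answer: $- \frac{1}{91516} \approx -1.0927 \cdot 10^{-5}$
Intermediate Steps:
$d = 0$ ($d = 0^{2} = 0$)
$\frac{1}{M{\left(d \right)} - 91746} = \frac{1}{230 - 91746} = \frac{1}{-91516} = - \frac{1}{91516}$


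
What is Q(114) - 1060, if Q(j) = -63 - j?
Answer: -1237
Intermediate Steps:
Q(114) - 1060 = (-63 - 1*114) - 1060 = (-63 - 114) - 1060 = -177 - 1060 = -1237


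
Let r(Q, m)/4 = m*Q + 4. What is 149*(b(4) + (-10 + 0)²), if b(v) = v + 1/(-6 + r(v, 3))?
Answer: 898917/58 ≈ 15499.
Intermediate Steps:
r(Q, m) = 16 + 4*Q*m (r(Q, m) = 4*(m*Q + 4) = 4*(Q*m + 4) = 4*(4 + Q*m) = 16 + 4*Q*m)
b(v) = v + 1/(10 + 12*v) (b(v) = v + 1/(-6 + (16 + 4*v*3)) = v + 1/(-6 + (16 + 12*v)) = v + 1/(10 + 12*v))
149*(b(4) + (-10 + 0)²) = 149*((1 + 10*4 + 12*4²)/(2*(5 + 6*4)) + (-10 + 0)²) = 149*((1 + 40 + 12*16)/(2*(5 + 24)) + (-10)²) = 149*((½)*(1 + 40 + 192)/29 + 100) = 149*((½)*(1/29)*233 + 100) = 149*(233/58 + 100) = 149*(6033/58) = 898917/58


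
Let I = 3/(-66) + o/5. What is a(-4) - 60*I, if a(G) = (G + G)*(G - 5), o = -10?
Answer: 2142/11 ≈ 194.73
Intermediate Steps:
a(G) = 2*G*(-5 + G) (a(G) = (2*G)*(-5 + G) = 2*G*(-5 + G))
I = -45/22 (I = 3/(-66) - 10/5 = 3*(-1/66) - 10*1/5 = -1/22 - 2 = -45/22 ≈ -2.0455)
a(-4) - 60*I = 2*(-4)*(-5 - 4) - 60*(-45/22) = 2*(-4)*(-9) + 1350/11 = 72 + 1350/11 = 2142/11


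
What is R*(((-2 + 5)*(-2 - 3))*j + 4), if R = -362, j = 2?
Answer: 9412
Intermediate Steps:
R*(((-2 + 5)*(-2 - 3))*j + 4) = -362*(((-2 + 5)*(-2 - 3))*2 + 4) = -362*((3*(-5))*2 + 4) = -362*(-15*2 + 4) = -362*(-30 + 4) = -362*(-26) = 9412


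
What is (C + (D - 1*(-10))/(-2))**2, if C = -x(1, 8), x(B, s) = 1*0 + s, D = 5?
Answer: 961/4 ≈ 240.25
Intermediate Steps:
x(B, s) = s (x(B, s) = 0 + s = s)
C = -8 (C = -1*8 = -8)
(C + (D - 1*(-10))/(-2))**2 = (-8 + (5 - 1*(-10))/(-2))**2 = (-8 + (5 + 10)*(-1/2))**2 = (-8 + 15*(-1/2))**2 = (-8 - 15/2)**2 = (-31/2)**2 = 961/4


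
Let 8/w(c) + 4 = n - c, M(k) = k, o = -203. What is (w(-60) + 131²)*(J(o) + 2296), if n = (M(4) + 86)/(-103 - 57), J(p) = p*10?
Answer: 4049034710/887 ≈ 4.5649e+6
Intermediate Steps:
J(p) = 10*p
n = -9/16 (n = (4 + 86)/(-103 - 57) = 90/(-160) = 90*(-1/160) = -9/16 ≈ -0.56250)
w(c) = 8/(-73/16 - c) (w(c) = 8/(-4 + (-9/16 - c)) = 8/(-73/16 - c))
(w(-60) + 131²)*(J(o) + 2296) = (-128/(73 + 16*(-60)) + 131²)*(10*(-203) + 2296) = (-128/(73 - 960) + 17161)*(-2030 + 2296) = (-128/(-887) + 17161)*266 = (-128*(-1/887) + 17161)*266 = (128/887 + 17161)*266 = (15221935/887)*266 = 4049034710/887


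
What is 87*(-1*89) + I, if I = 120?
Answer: -7623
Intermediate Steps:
87*(-1*89) + I = 87*(-1*89) + 120 = 87*(-89) + 120 = -7743 + 120 = -7623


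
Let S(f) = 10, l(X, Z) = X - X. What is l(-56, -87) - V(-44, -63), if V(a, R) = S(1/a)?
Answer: -10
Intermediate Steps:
l(X, Z) = 0
V(a, R) = 10
l(-56, -87) - V(-44, -63) = 0 - 1*10 = 0 - 10 = -10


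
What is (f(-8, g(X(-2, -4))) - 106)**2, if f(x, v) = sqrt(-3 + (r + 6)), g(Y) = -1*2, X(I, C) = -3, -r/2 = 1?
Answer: 11025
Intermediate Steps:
r = -2 (r = -2*1 = -2)
g(Y) = -2
f(x, v) = 1 (f(x, v) = sqrt(-3 + (-2 + 6)) = sqrt(-3 + 4) = sqrt(1) = 1)
(f(-8, g(X(-2, -4))) - 106)**2 = (1 - 106)**2 = (-105)**2 = 11025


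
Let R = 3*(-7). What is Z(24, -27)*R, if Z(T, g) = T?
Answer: -504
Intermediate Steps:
R = -21
Z(24, -27)*R = 24*(-21) = -504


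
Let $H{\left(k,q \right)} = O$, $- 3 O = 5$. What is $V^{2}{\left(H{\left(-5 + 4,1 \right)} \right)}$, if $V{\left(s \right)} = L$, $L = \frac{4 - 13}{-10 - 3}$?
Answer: $\frac{81}{169} \approx 0.47929$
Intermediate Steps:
$L = \frac{9}{13}$ ($L = - \frac{9}{-13} = \left(-9\right) \left(- \frac{1}{13}\right) = \frac{9}{13} \approx 0.69231$)
$O = - \frac{5}{3}$ ($O = \left(- \frac{1}{3}\right) 5 = - \frac{5}{3} \approx -1.6667$)
$H{\left(k,q \right)} = - \frac{5}{3}$
$V{\left(s \right)} = \frac{9}{13}$
$V^{2}{\left(H{\left(-5 + 4,1 \right)} \right)} = \left(\frac{9}{13}\right)^{2} = \frac{81}{169}$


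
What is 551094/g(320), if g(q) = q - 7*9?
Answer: 551094/257 ≈ 2144.3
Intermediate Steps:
g(q) = -63 + q (g(q) = q - 63 = -63 + q)
551094/g(320) = 551094/(-63 + 320) = 551094/257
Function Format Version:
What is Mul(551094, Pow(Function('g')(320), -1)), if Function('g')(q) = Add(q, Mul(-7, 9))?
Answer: Rational(551094, 257) ≈ 2144.3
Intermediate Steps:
Function('g')(q) = Add(-63, q) (Function('g')(q) = Add(q, -63) = Add(-63, q))
Mul(551094, Pow(Function('g')(320), -1)) = Mul(551094, Pow(Add(-63, 320), -1)) = Mul(551094, Pow(257, -1)) = Mul(551094, Rational(1, 257)) = Rational(551094, 257)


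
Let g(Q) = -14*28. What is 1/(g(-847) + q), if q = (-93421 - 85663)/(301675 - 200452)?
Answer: -101223/39858500 ≈ -0.0025396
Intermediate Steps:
g(Q) = -392
q = -179084/101223 ≈ -1.7692
1/(g(-847) + q) = 1/(-392 - 179084/101223) = 1/(-39858500/101223) = -101223/39858500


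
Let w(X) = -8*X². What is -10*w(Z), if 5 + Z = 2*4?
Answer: 720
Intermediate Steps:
Z = 3 (Z = -5 + 2*4 = -5 + 8 = 3)
-10*w(Z) = -(-80)*3² = -(-80)*9 = -10*(-72) = 720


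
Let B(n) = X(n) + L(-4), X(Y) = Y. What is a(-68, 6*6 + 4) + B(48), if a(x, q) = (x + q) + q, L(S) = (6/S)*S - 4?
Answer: 62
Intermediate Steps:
L(S) = 2 (L(S) = 6 - 4 = 2)
B(n) = 2 + n (B(n) = n + 2 = 2 + n)
a(x, q) = x + 2*q (a(x, q) = (q + x) + q = x + 2*q)
a(-68, 6*6 + 4) + B(48) = (-68 + 2*(6*6 + 4)) + (2 + 48) = (-68 + 2*(36 + 4)) + 50 = (-68 + 2*40) + 50 = (-68 + 80) + 50 = 12 + 50 = 62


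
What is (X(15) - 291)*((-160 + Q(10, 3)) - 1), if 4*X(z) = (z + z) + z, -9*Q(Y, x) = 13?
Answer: 272663/6 ≈ 45444.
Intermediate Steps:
Q(Y, x) = -13/9 (Q(Y, x) = -⅑*13 = -13/9)
X(z) = 3*z/4 (X(z) = ((z + z) + z)/4 = (2*z + z)/4 = (3*z)/4 = 3*z/4)
(X(15) - 291)*((-160 + Q(10, 3)) - 1) = ((¾)*15 - 291)*((-160 - 13/9) - 1) = (45/4 - 291)*(-1453/9 - 1) = -1119/4*(-1462/9) = 272663/6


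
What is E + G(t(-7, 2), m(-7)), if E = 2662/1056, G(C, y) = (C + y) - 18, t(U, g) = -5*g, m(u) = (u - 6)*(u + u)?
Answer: 7513/48 ≈ 156.52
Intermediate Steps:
m(u) = 2*u*(-6 + u) (m(u) = (-6 + u)*(2*u) = 2*u*(-6 + u))
G(C, y) = -18 + C + y
E = 121/48 (E = 2662*(1/1056) = 121/48 ≈ 2.5208)
E + G(t(-7, 2), m(-7)) = 121/48 + (-18 - 5*2 + 2*(-7)*(-6 - 7)) = 121/48 + (-18 - 10 + 2*(-7)*(-13)) = 121/48 + (-18 - 10 + 182) = 121/48 + 154 = 7513/48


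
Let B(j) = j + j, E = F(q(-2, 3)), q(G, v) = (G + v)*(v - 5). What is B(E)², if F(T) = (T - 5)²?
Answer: 9604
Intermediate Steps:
q(G, v) = (-5 + v)*(G + v) (q(G, v) = (G + v)*(-5 + v) = (-5 + v)*(G + v))
F(T) = (-5 + T)²
E = 49 (E = (-5 + (3² - 5*(-2) - 5*3 - 2*3))² = (-5 + (9 + 10 - 15 - 6))² = (-5 - 2)² = (-7)² = 49)
B(j) = 2*j
B(E)² = (2*49)² = 98² = 9604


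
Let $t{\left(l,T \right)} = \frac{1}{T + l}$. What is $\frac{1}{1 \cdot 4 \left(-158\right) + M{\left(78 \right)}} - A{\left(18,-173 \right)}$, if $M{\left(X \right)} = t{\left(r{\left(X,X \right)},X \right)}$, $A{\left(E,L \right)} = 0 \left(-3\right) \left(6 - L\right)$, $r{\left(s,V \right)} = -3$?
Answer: $- \frac{75}{47399} \approx -0.0015823$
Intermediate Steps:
$A{\left(E,L \right)} = 0$ ($A{\left(E,L \right)} = 0 \left(6 - L\right) = 0$)
$M{\left(X \right)} = \frac{1}{-3 + X}$ ($M{\left(X \right)} = \frac{1}{X - 3} = \frac{1}{-3 + X}$)
$\frac{1}{1 \cdot 4 \left(-158\right) + M{\left(78 \right)}} - A{\left(18,-173 \right)} = \frac{1}{1 \cdot 4 \left(-158\right) + \frac{1}{-3 + 78}} - 0 = \frac{1}{4 \left(-158\right) + \frac{1}{75}} + 0 = \frac{1}{-632 + \frac{1}{75}} + 0 = \frac{1}{- \frac{47399}{75}} + 0 = - \frac{75}{47399} + 0 = - \frac{75}{47399}$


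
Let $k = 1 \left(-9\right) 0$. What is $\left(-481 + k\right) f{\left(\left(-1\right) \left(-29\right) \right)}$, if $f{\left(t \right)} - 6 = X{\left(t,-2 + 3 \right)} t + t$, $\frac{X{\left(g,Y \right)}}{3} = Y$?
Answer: $-58682$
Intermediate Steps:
$k = 0$ ($k = \left(-9\right) 0 = 0$)
$X{\left(g,Y \right)} = 3 Y$
$f{\left(t \right)} = 6 + 4 t$ ($f{\left(t \right)} = 6 + \left(3 \left(-2 + 3\right) t + t\right) = 6 + \left(3 \cdot 1 t + t\right) = 6 + \left(3 t + t\right) = 6 + 4 t$)
$\left(-481 + k\right) f{\left(\left(-1\right) \left(-29\right) \right)} = \left(-481 + 0\right) \left(6 + 4 \left(\left(-1\right) \left(-29\right)\right)\right) = - 481 \left(6 + 4 \cdot 29\right) = - 481 \left(6 + 116\right) = \left(-481\right) 122 = -58682$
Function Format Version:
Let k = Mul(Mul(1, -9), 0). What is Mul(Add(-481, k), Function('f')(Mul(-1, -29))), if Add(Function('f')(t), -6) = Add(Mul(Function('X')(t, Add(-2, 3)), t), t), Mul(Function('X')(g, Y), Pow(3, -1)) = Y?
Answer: -58682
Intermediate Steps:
k = 0 (k = Mul(-9, 0) = 0)
Function('X')(g, Y) = Mul(3, Y)
Function('f')(t) = Add(6, Mul(4, t)) (Function('f')(t) = Add(6, Add(Mul(Mul(3, Add(-2, 3)), t), t)) = Add(6, Add(Mul(Mul(3, 1), t), t)) = Add(6, Add(Mul(3, t), t)) = Add(6, Mul(4, t)))
Mul(Add(-481, k), Function('f')(Mul(-1, -29))) = Mul(Add(-481, 0), Add(6, Mul(4, Mul(-1, -29)))) = Mul(-481, Add(6, Mul(4, 29))) = Mul(-481, Add(6, 116)) = Mul(-481, 122) = -58682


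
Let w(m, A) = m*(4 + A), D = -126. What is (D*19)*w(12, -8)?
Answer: 114912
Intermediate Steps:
(D*19)*w(12, -8) = (-126*19)*(12*(4 - 8)) = -28728*(-4) = -2394*(-48) = 114912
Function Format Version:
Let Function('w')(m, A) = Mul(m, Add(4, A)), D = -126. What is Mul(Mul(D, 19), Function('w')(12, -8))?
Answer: 114912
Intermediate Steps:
Mul(Mul(D, 19), Function('w')(12, -8)) = Mul(Mul(-126, 19), Mul(12, Add(4, -8))) = Mul(-2394, Mul(12, -4)) = Mul(-2394, -48) = 114912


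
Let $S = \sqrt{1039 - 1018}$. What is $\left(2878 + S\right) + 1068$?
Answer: $3946 + \sqrt{21} \approx 3950.6$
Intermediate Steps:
$S = \sqrt{21} \approx 4.5826$
$\left(2878 + S\right) + 1068 = \left(2878 + \sqrt{21}\right) + 1068 = 3946 + \sqrt{21}$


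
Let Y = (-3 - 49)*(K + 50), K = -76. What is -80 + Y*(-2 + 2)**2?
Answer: -80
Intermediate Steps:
Y = 1352 (Y = (-3 - 49)*(-76 + 50) = -52*(-26) = 1352)
-80 + Y*(-2 + 2)**2 = -80 + 1352*(-2 + 2)**2 = -80 + 1352*0**2 = -80 + 1352*0 = -80 + 0 = -80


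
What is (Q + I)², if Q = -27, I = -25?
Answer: 2704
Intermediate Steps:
(Q + I)² = (-27 - 25)² = (-52)² = 2704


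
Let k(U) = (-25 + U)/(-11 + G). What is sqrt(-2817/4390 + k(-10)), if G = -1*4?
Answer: sqrt(293414430)/13170 ≈ 1.3006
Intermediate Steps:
G = -4
k(U) = 5/3 - U/15 (k(U) = (-25 + U)/(-11 - 4) = (-25 + U)/(-15) = (-25 + U)*(-1/15) = 5/3 - U/15)
sqrt(-2817/4390 + k(-10)) = sqrt(-2817/4390 + (5/3 - 1/15*(-10))) = sqrt(-2817*1/4390 + (5/3 + 2/3)) = sqrt(-2817/4390 + 7/3) = sqrt(22279/13170) = sqrt(293414430)/13170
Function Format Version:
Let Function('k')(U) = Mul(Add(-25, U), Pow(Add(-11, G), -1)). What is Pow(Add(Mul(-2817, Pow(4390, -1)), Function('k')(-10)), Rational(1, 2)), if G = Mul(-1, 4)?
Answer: Mul(Rational(1, 13170), Pow(293414430, Rational(1, 2))) ≈ 1.3006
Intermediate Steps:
G = -4
Function('k')(U) = Add(Rational(5, 3), Mul(Rational(-1, 15), U)) (Function('k')(U) = Mul(Add(-25, U), Pow(Add(-11, -4), -1)) = Mul(Add(-25, U), Pow(-15, -1)) = Mul(Add(-25, U), Rational(-1, 15)) = Add(Rational(5, 3), Mul(Rational(-1, 15), U)))
Pow(Add(Mul(-2817, Pow(4390, -1)), Function('k')(-10)), Rational(1, 2)) = Pow(Add(Mul(-2817, Pow(4390, -1)), Add(Rational(5, 3), Mul(Rational(-1, 15), -10))), Rational(1, 2)) = Pow(Add(Mul(-2817, Rational(1, 4390)), Add(Rational(5, 3), Rational(2, 3))), Rational(1, 2)) = Pow(Add(Rational(-2817, 4390), Rational(7, 3)), Rational(1, 2)) = Pow(Rational(22279, 13170), Rational(1, 2)) = Mul(Rational(1, 13170), Pow(293414430, Rational(1, 2)))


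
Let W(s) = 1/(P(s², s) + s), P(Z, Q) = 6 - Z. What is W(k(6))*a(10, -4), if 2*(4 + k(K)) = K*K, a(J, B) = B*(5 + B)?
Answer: 1/44 ≈ 0.022727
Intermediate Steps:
k(K) = -4 + K²/2 (k(K) = -4 + (K*K)/2 = -4 + K²/2)
W(s) = 1/(6 + s - s²) (W(s) = 1/((6 - s²) + s) = 1/(6 + s - s²))
W(k(6))*a(10, -4) = (-4*(5 - 4))/(6 + (-4 + (½)*6²) - (-4 + (½)*6²)²) = (-4*1)/(6 + (-4 + (½)*36) - (-4 + (½)*36)²) = -4/(6 + (-4 + 18) - (-4 + 18)²) = -4/(6 + 14 - 1*14²) = -4/(6 + 14 - 1*196) = -4/(6 + 14 - 196) = -4/(-176) = -1/176*(-4) = 1/44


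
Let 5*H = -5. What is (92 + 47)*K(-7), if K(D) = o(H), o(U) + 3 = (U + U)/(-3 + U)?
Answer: -695/2 ≈ -347.50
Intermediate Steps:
H = -1 (H = (⅕)*(-5) = -1)
o(U) = -3 + 2*U/(-3 + U) (o(U) = -3 + (U + U)/(-3 + U) = -3 + (2*U)/(-3 + U) = -3 + 2*U/(-3 + U))
K(D) = -5/2 (K(D) = (9 - 1*(-1))/(-3 - 1) = (9 + 1)/(-4) = -¼*10 = -5/2)
(92 + 47)*K(-7) = (92 + 47)*(-5/2) = 139*(-5/2) = -695/2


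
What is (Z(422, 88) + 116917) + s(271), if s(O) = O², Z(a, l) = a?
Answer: 190780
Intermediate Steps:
(Z(422, 88) + 116917) + s(271) = (422 + 116917) + 271² = 117339 + 73441 = 190780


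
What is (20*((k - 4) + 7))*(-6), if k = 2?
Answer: -600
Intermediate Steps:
(20*((k - 4) + 7))*(-6) = (20*((2 - 4) + 7))*(-6) = (20*(-2 + 7))*(-6) = (20*5)*(-6) = 100*(-6) = -600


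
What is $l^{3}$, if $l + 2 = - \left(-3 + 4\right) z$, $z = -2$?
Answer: $0$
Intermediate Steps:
$l = 0$ ($l = -2 - \left(-3 + 4\right) \left(-2\right) = -2 - 1 \left(-2\right) = -2 - -2 = -2 + 2 = 0$)
$l^{3} = 0^{3} = 0$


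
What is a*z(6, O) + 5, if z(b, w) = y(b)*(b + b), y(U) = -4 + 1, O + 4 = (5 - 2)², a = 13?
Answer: -463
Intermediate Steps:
O = 5 (O = -4 + (5 - 2)² = -4 + 3² = -4 + 9 = 5)
y(U) = -3
z(b, w) = -6*b (z(b, w) = -3*(b + b) = -6*b)
a*z(6, O) + 5 = 13*(-6*6) + 5 = 13*(-36) + 5 = -468 + 5 = -463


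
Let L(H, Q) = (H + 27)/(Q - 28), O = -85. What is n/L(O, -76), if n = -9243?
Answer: -480636/29 ≈ -16574.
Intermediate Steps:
L(H, Q) = (27 + H)/(-28 + Q)
n/L(O, -76) = -9243*(-28 - 76)/(27 - 85) = -9243/(-58/(-104)) = -9243/((-1/104*(-58))) = -9243/29/52 = -9243*52/29 = -480636/29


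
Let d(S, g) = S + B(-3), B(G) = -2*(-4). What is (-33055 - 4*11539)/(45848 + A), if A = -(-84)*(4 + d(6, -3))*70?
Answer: -79211/151688 ≈ -0.52220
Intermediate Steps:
B(G) = 8
d(S, g) = 8 + S (d(S, g) = S + 8 = 8 + S)
A = 105840 (A = -(-84)*(4 + (8 + 6))*70 = -(-84)*(4 + 14)*70 = -(-84)*18*70 = -28*(-54)*70 = 1512*70 = 105840)
(-33055 - 4*11539)/(45848 + A) = (-33055 - 4*11539)/(45848 + 105840) = (-33055 - 46156)/151688 = -79211*1/151688 = -79211/151688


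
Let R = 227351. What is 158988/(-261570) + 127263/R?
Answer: -476316313/9911366845 ≈ -0.048058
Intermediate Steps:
158988/(-261570) + 127263/R = 158988/(-261570) + 127263/227351 = 158988*(-1/261570) + 127263*(1/227351) = -26498/43595 + 127263/227351 = -476316313/9911366845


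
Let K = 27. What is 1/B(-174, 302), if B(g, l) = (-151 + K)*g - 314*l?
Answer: -1/73252 ≈ -1.3652e-5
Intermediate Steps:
B(g, l) = -314*l - 124*g (B(g, l) = (-151 + 27)*g - 314*l = -124*g - 314*l = -314*l - 124*g)
1/B(-174, 302) = 1/(-314*302 - 124*(-174)) = 1/(-94828 + 21576) = 1/(-73252) = -1/73252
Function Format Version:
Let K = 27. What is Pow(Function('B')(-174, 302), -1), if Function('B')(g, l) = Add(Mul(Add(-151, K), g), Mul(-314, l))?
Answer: Rational(-1, 73252) ≈ -1.3652e-5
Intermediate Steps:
Function('B')(g, l) = Add(Mul(-314, l), Mul(-124, g)) (Function('B')(g, l) = Add(Mul(Add(-151, 27), g), Mul(-314, l)) = Add(Mul(-124, g), Mul(-314, l)) = Add(Mul(-314, l), Mul(-124, g)))
Pow(Function('B')(-174, 302), -1) = Pow(Add(Mul(-314, 302), Mul(-124, -174)), -1) = Pow(Add(-94828, 21576), -1) = Pow(-73252, -1) = Rational(-1, 73252)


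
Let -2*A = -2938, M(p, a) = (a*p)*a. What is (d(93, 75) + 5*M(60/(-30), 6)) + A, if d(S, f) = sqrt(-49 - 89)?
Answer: 1109 + I*sqrt(138) ≈ 1109.0 + 11.747*I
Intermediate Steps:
M(p, a) = p*a**2
d(S, f) = I*sqrt(138) (d(S, f) = sqrt(-138) = I*sqrt(138))
A = 1469 (A = -1/2*(-2938) = 1469)
(d(93, 75) + 5*M(60/(-30), 6)) + A = (I*sqrt(138) + 5*((60/(-30))*6**2)) + 1469 = (I*sqrt(138) + 5*((60*(-1/30))*36)) + 1469 = (I*sqrt(138) + 5*(-2*36)) + 1469 = (I*sqrt(138) + 5*(-72)) + 1469 = (I*sqrt(138) - 360) + 1469 = (-360 + I*sqrt(138)) + 1469 = 1109 + I*sqrt(138)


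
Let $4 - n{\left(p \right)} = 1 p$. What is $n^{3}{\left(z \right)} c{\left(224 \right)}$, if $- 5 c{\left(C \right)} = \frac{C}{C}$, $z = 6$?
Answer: $\frac{8}{5} \approx 1.6$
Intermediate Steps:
$c{\left(C \right)} = - \frac{1}{5}$ ($c{\left(C \right)} = - \frac{C \frac{1}{C}}{5} = \left(- \frac{1}{5}\right) 1 = - \frac{1}{5}$)
$n{\left(p \right)} = 4 - p$ ($n{\left(p \right)} = 4 - 1 p = 4 - p$)
$n^{3}{\left(z \right)} c{\left(224 \right)} = \left(4 - 6\right)^{3} \left(- \frac{1}{5}\right) = \left(-2\right)^{3} \left(- \frac{1}{5}\right) = \left(-8\right) \left(- \frac{1}{5}\right) = \frac{8}{5}$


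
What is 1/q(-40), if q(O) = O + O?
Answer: -1/80 ≈ -0.012500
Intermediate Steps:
q(O) = 2*O
1/q(-40) = 1/(2*(-40)) = 1/(-80) = -1/80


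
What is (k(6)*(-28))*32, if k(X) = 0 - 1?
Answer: 896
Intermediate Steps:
k(X) = -1
(k(6)*(-28))*32 = -1*(-28)*32 = 28*32 = 896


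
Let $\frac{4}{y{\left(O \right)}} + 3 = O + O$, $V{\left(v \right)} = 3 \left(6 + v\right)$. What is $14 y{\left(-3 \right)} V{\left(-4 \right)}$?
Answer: $- \frac{112}{3} \approx -37.333$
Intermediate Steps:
$V{\left(v \right)} = 18 + 3 v$
$y{\left(O \right)} = \frac{4}{-3 + 2 O}$ ($y{\left(O \right)} = \frac{4}{-3 + \left(O + O\right)} = \frac{4}{-3 + 2 O}$)
$14 y{\left(-3 \right)} V{\left(-4 \right)} = 14 \frac{4}{-3 + 2 \left(-3\right)} \left(18 + 3 \left(-4\right)\right) = 14 \frac{4}{-3 - 6} \left(18 - 12\right) = 14 \frac{4}{-9} \cdot 6 = 14 \cdot 4 \left(- \frac{1}{9}\right) 6 = 14 \left(- \frac{4}{9}\right) 6 = \left(- \frac{56}{9}\right) 6 = - \frac{112}{3}$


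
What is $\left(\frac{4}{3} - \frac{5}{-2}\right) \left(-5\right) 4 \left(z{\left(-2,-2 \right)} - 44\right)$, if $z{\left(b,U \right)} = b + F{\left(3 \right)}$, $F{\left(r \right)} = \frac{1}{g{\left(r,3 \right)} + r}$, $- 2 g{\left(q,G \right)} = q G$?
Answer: $\frac{32200}{9} \approx 3577.8$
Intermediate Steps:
$g{\left(q,G \right)} = - \frac{G q}{2}$ ($g{\left(q,G \right)} = - \frac{q G}{2} = - \frac{G q}{2}$)
$F{\left(r \right)} = - \frac{2}{r}$ ($F{\left(r \right)} = \frac{1}{\left(- \frac{1}{2}\right) 3 r + r} = \frac{1}{- \frac{3 r}{2} + r} = \frac{1}{\left(- \frac{1}{2}\right) r} = - \frac{2}{r}$)
$z{\left(b,U \right)} = - \frac{2}{3} + b$ ($z{\left(b,U \right)} = b - \frac{2}{3} = - \frac{2}{3} + b$)
$\left(\frac{4}{3} - \frac{5}{-2}\right) \left(-5\right) 4 \left(z{\left(-2,-2 \right)} - 44\right) = \left(\frac{4}{3} - \frac{5}{-2}\right) \left(-5\right) 4 \left(\left(- \frac{2}{3} - 2\right) - 44\right) = \left(4 \cdot \frac{1}{3} - - \frac{5}{2}\right) \left(-5\right) 4 \left(- \frac{8}{3} - 44\right) = \left(\frac{4}{3} + \frac{5}{2}\right) \left(-5\right) 4 \left(- \frac{140}{3}\right) = \frac{23}{6} \left(-5\right) 4 \left(- \frac{140}{3}\right) = \left(- \frac{115}{6}\right) 4 \left(- \frac{140}{3}\right) = \left(- \frac{230}{3}\right) \left(- \frac{140}{3}\right) = \frac{32200}{9}$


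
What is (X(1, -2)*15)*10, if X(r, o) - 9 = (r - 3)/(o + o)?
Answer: 1425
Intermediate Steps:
X(r, o) = 9 + (-3 + r)/(2*o) (X(r, o) = 9 + (r - 3)/(o + o) = 9 + (-3 + r)/((2*o)) = 9 + (-3 + r)*(1/(2*o)) = 9 + (-3 + r)/(2*o))
(X(1, -2)*15)*10 = (((½)*(-3 + 1 + 18*(-2))/(-2))*15)*10 = (((½)*(-½)*(-3 + 1 - 36))*15)*10 = (((½)*(-½)*(-38))*15)*10 = ((19/2)*15)*10 = (285/2)*10 = 1425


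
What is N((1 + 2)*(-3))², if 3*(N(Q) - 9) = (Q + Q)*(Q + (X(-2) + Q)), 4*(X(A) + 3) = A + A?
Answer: 19881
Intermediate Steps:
X(A) = -3 + A/2 (X(A) = -3 + (A + A)/4 = -3 + (2*A)/4 = -3 + A/2)
N(Q) = 9 + 2*Q*(-4 + 2*Q)/3 (N(Q) = 9 + ((Q + Q)*(Q + ((-3 + (½)*(-2)) + Q)))/3 = 9 + ((2*Q)*(Q + ((-3 - 1) + Q)))/3 = 9 + ((2*Q)*(Q + (-4 + Q)))/3 = 9 + ((2*Q)*(-4 + 2*Q))/3 = 9 + (2*Q*(-4 + 2*Q))/3 = 9 + 2*Q*(-4 + 2*Q)/3)
N((1 + 2)*(-3))² = (9 - 8*(1 + 2)*(-3)/3 + 4*((1 + 2)*(-3))²/3)² = (9 - 8*(-3) + 4*(3*(-3))²/3)² = (9 - 8/3*(-9) + (4/3)*(-9)²)² = (9 + 24 + (4/3)*81)² = (9 + 24 + 108)² = 141² = 19881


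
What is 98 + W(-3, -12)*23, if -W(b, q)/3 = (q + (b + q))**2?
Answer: -50203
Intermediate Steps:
W(b, q) = -3*(b + 2*q)**2 (W(b, q) = -3*(q + (b + q))**2 = -3*(b + 2*q)**2)
98 + W(-3, -12)*23 = 98 - 3*(-3 + 2*(-12))**2*23 = 98 - 3*(-3 - 24)**2*23 = 98 - 3*(-27)**2*23 = 98 - 3*729*23 = 98 - 2187*23 = 98 - 50301 = -50203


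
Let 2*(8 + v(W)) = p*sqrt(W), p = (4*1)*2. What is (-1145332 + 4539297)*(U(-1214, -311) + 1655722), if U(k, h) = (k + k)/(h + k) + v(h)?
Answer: 1713929434742454/305 + 13575860*I*sqrt(311) ≈ 5.6194e+12 + 2.3941e+8*I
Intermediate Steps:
p = 8 (p = 4*2 = 8)
v(W) = -8 + 4*sqrt(W) (v(W) = -8 + (8*sqrt(W))/2 = -8 + 4*sqrt(W))
U(k, h) = -8 + 4*sqrt(h) + 2*k/(h + k) (U(k, h) = (k + k)/(h + k) + (-8 + 4*sqrt(h)) = (2*k)/(h + k) + (-8 + 4*sqrt(h)) = 2*k/(h + k) + (-8 + 4*sqrt(h)) = -8 + 4*sqrt(h) + 2*k/(h + k))
(-1145332 + 4539297)*(U(-1214, -311) + 1655722) = (-1145332 + 4539297)*(2*(-4*(-311) - 3*(-1214) + 2*(-311)**(3/2) + 2*(-1214)*sqrt(-311))/(-311 - 1214) + 1655722) = 3393965*(2*(1244 + 3642 + 2*(-311*I*sqrt(311)) + 2*(-1214)*(I*sqrt(311)))/(-1525) + 1655722) = 3393965*(2*(-1/1525)*(1244 + 3642 - 622*I*sqrt(311) - 2428*I*sqrt(311)) + 1655722) = 3393965*(2*(-1/1525)*(4886 - 3050*I*sqrt(311)) + 1655722) = 3393965*((-9772/1525 + 4*I*sqrt(311)) + 1655722) = 3393965*(2524966278/1525 + 4*I*sqrt(311)) = 1713929434742454/305 + 13575860*I*sqrt(311)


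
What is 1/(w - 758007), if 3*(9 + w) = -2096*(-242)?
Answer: -3/1766816 ≈ -1.6980e-6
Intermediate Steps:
w = 507205/3 (w = -9 + (-2096*(-242))/3 = -9 + (1/3)*507232 = -9 + 507232/3 = 507205/3 ≈ 1.6907e+5)
1/(w - 758007) = 1/(507205/3 - 758007) = 1/(-1766816/3) = -3/1766816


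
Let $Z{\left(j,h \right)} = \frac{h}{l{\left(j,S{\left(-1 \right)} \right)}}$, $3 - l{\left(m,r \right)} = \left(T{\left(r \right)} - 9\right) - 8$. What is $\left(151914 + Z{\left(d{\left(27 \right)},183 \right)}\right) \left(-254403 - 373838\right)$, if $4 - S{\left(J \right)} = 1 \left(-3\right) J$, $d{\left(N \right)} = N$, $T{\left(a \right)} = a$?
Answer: $- \frac{1813448430309}{19} \approx -9.5445 \cdot 10^{10}$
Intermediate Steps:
$S{\left(J \right)} = 4 + 3 J$ ($S{\left(J \right)} = 4 - 1 \left(-3\right) J = 4 - - 3 J = 4 + 3 J$)
$l{\left(m,r \right)} = 20 - r$ ($l{\left(m,r \right)} = 3 - \left(\left(r - 9\right) - 8\right) = 3 - \left(\left(-9 + r\right) - 8\right) = 3 - \left(-17 + r\right) = 20 - r$)
$Z{\left(j,h \right)} = \frac{h}{19}$ ($Z{\left(j,h \right)} = \frac{h}{20 - \left(4 + 3 \left(-1\right)\right)} = \frac{h}{20 - \left(4 - 3\right)} = \frac{h}{20 - 1} = \frac{h}{19}$)
$\left(151914 + Z{\left(d{\left(27 \right)},183 \right)}\right) \left(-254403 - 373838\right) = \left(151914 + \frac{1}{19} \cdot 183\right) \left(-254403 - 373838\right) = \left(151914 + \frac{183}{19}\right) \left(-628241\right) = \frac{2886549}{19} \left(-628241\right) = - \frac{1813448430309}{19}$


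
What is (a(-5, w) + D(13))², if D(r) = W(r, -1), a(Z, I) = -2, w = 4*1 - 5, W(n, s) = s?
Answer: 9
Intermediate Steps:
w = -1 (w = 4 - 5 = -1)
D(r) = -1
(a(-5, w) + D(13))² = (-2 - 1)² = (-3)² = 9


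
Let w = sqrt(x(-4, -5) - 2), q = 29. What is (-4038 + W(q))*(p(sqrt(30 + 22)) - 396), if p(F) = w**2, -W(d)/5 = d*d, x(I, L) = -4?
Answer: 3313686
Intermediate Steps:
w = I*sqrt(6) (w = sqrt(-4 - 2) = sqrt(-6) = I*sqrt(6) ≈ 2.4495*I)
W(d) = -5*d**2 (W(d) = -5*d*d = -5*d**2)
p(F) = -6 (p(F) = (I*sqrt(6))**2 = -6)
(-4038 + W(q))*(p(sqrt(30 + 22)) - 396) = (-4038 - 5*29**2)*(-6 - 396) = (-4038 - 5*841)*(-402) = (-4038 - 4205)*(-402) = -8243*(-402) = 3313686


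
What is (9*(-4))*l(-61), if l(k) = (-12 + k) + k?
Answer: 4824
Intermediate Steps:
l(k) = -12 + 2*k
(9*(-4))*l(-61) = (9*(-4))*(-12 + 2*(-61)) = -36*(-12 - 122) = -36*(-134) = 4824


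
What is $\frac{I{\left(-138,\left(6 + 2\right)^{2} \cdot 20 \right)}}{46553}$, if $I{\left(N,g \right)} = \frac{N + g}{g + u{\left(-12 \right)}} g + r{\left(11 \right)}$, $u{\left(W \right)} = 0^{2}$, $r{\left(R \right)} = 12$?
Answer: $\frac{1154}{46553} \approx 0.024789$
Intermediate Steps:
$u{\left(W \right)} = 0$
$I{\left(N,g \right)} = 12 + N + g$ ($I{\left(N,g \right)} = \frac{N + g}{g + 0} g + 12 = \frac{N + g}{g} g + 12 = \left(N + g\right) + 12 = 12 + N + g$)
$\frac{I{\left(-138,\left(6 + 2\right)^{2} \cdot 20 \right)}}{46553} = \frac{12 - 138 + \left(6 + 2\right)^{2} \cdot 20}{46553} = \left(12 - 138 + 8^{2} \cdot 20\right) \frac{1}{46553} = \left(12 - 138 + 64 \cdot 20\right) \frac{1}{46553} = \left(12 - 138 + 1280\right) \frac{1}{46553} = 1154 \cdot \frac{1}{46553} = \frac{1154}{46553}$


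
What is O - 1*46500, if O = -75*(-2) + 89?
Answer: -46261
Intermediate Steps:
O = 239 (O = 150 + 89 = 239)
O - 1*46500 = 239 - 1*46500 = 239 - 46500 = -46261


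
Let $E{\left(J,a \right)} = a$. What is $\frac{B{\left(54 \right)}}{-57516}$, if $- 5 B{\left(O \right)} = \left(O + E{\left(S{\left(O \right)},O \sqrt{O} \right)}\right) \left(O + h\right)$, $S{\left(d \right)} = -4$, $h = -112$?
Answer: $- \frac{261}{23965} - \frac{783 \sqrt{6}}{23965} \approx -0.090922$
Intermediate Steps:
$B{\left(O \right)} = - \frac{\left(-112 + O\right) \left(O + O^{\frac{3}{2}}\right)}{5}$ ($B{\left(O \right)} = - \frac{\left(O + O \sqrt{O}\right) \left(O - 112\right)}{5} = - \frac{\left(O + O^{\frac{3}{2}}\right) \left(-112 + O\right)}{5} = - \frac{\left(-112 + O\right) \left(O + O^{\frac{3}{2}}\right)}{5}$)
$\frac{B{\left(54 \right)}}{-57516} = \frac{- \frac{54^{2}}{5} - \frac{54^{\frac{5}{2}}}{5} + \frac{112}{5} \cdot 54 + \frac{112 \cdot 54^{\frac{3}{2}}}{5}}{-57516} = \left(\left(- \frac{1}{5}\right) 2916 - \frac{8748 \sqrt{6}}{5} + \frac{6048}{5} + \frac{112 \cdot 162 \sqrt{6}}{5}\right) \left(- \frac{1}{57516}\right) = \left(- \frac{2916}{5} - \frac{8748 \sqrt{6}}{5} + \frac{6048}{5} + \frac{18144 \sqrt{6}}{5}\right) \left(- \frac{1}{57516}\right) = \left(\frac{3132}{5} + \frac{9396 \sqrt{6}}{5}\right) \left(- \frac{1}{57516}\right) = - \frac{261}{23965} - \frac{783 \sqrt{6}}{23965}$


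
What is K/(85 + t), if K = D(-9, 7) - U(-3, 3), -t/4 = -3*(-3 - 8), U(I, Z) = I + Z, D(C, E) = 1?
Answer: -1/47 ≈ -0.021277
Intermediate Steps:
t = -132 (t = -(-12)*(-3 - 8) = -(-12)*(-11) = -4*33 = -132)
K = 1 (K = 1 - (-3 + 3) = 1 - 1*0 = 1 + 0 = 1)
K/(85 + t) = 1/(85 - 132) = 1/(-47) = -1/47*1 = -1/47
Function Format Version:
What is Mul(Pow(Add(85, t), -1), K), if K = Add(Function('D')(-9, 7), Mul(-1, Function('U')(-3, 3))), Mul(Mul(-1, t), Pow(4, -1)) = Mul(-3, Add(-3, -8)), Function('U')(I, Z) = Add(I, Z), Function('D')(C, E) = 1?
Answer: Rational(-1, 47) ≈ -0.021277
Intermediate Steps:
t = -132 (t = Mul(-4, Mul(-3, Add(-3, -8))) = Mul(-4, Mul(-3, -11)) = Mul(-4, 33) = -132)
K = 1 (K = Add(1, Mul(-1, Add(-3, 3))) = Add(1, Mul(-1, 0)) = Add(1, 0) = 1)
Mul(Pow(Add(85, t), -1), K) = Mul(Pow(Add(85, -132), -1), 1) = Mul(Pow(-47, -1), 1) = Mul(Rational(-1, 47), 1) = Rational(-1, 47)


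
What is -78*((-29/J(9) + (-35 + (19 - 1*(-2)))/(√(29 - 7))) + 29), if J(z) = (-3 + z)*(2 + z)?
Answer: -24505/11 + 546*√22/11 ≈ -1994.9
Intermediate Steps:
-78*((-29/J(9) + (-35 + (19 - 1*(-2)))/(√(29 - 7))) + 29) = -78*((-29/(-6 + 9² - 1*9) + (-35 + (19 - 1*(-2)))/(√(29 - 7))) + 29) = -78*((-29/(-6 + 81 - 9) + (-35 + (19 + 2))/(√22)) + 29) = -78*((-29/66 + (-35 + 21)*(√22/22)) + 29) = -78*((-29*1/66 - 7*√22/11) + 29) = -78*((-29/66 - 7*√22/11) + 29) = -78*(1885/66 - 7*√22/11) = -24505/11 + 546*√22/11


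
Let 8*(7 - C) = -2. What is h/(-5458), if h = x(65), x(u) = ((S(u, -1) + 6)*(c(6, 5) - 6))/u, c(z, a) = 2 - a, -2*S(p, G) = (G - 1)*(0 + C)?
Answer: 477/1419080 ≈ 0.00033613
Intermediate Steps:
C = 29/4 (C = 7 - 1/8*(-2) = 7 + 1/4 = 29/4 ≈ 7.2500)
S(p, G) = 29/8 - 29*G/8 (S(p, G) = -(G - 1)*(0 + 29/4)/2 = -(-1 + G)*29/(2*4) = -(-29/4 + 29*G/4)/2 = 29/8 - 29*G/8)
x(u) = -477/(4*u) (x(u) = (((29/8 - 29/8*(-1)) + 6)*((2 - 1*5) - 6))/u = (((29/8 + 29/8) + 6)*((2 - 5) - 6))/u = ((29/4 + 6)*(-3 - 6))/u = ((53/4)*(-9))/u = -477/(4*u))
h = -477/260 (h = -477/4/65 = -477/4*1/65 = -477/260 ≈ -1.8346)
h/(-5458) = -477/260/(-5458) = -477/260*(-1/5458) = 477/1419080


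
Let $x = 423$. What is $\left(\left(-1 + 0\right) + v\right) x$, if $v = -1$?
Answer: $-846$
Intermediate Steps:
$\left(\left(-1 + 0\right) + v\right) x = \left(\left(-1 + 0\right) - 1\right) 423 = \left(-1 - 1\right) 423 = \left(-2\right) 423 = -846$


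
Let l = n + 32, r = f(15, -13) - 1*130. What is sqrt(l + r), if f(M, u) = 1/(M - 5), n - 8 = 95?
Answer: sqrt(510)/10 ≈ 2.2583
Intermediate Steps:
n = 103 (n = 8 + 95 = 103)
f(M, u) = 1/(-5 + M)
r = -1299/10 (r = 1/(-5 + 15) - 1*130 = 1/10 - 130 = -1299/10 ≈ -129.90)
l = 135 (l = 103 + 32 = 135)
sqrt(l + r) = sqrt(135 - 1299/10) = sqrt(51/10) = sqrt(510)/10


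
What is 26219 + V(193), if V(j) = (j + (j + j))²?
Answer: 361460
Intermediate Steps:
V(j) = 9*j² (V(j) = (j + 2*j)² = (3*j)² = 9*j²)
26219 + V(193) = 26219 + 9*193² = 26219 + 9*37249 = 26219 + 335241 = 361460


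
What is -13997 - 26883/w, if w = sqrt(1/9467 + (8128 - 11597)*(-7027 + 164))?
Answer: -13997 - 26883*sqrt(85349905441078)/45077588170 ≈ -14003.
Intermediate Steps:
w = 5*sqrt(85349905441078)/9467 (w = sqrt(1/9467 - 3469*(-6863)) = sqrt(1/9467 + 23807747) = sqrt(225387940850/9467) = 5*sqrt(85349905441078)/9467 ≈ 4879.3)
-13997 - 26883/w = -13997 - 26883*sqrt(85349905441078)/45077588170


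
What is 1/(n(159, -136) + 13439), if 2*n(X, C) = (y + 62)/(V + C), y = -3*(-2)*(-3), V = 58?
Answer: 39/524110 ≈ 7.4412e-5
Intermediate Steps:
y = -18 (y = 6*(-3) = -18)
n(X, C) = 22/(58 + C) (n(X, C) = ((-18 + 62)/(58 + C))/2 = (44/(58 + C))/2 = 22/(58 + C))
1/(n(159, -136) + 13439) = 1/(22/(58 - 136) + 13439) = 1/(22/(-78) + 13439) = 1/(22*(-1/78) + 13439) = 1/(-11/39 + 13439) = 1/(524110/39) = 39/524110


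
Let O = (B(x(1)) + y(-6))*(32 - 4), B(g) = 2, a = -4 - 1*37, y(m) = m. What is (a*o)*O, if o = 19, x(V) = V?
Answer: 87248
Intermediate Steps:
a = -41 (a = -4 - 37 = -41)
O = -112 (O = (2 - 6)*(32 - 4) = -4*28 = -112)
(a*o)*O = -41*19*(-112) = -779*(-112) = 87248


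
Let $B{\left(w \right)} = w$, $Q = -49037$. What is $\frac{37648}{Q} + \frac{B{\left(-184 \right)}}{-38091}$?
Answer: $- \frac{1425027160}{1867868367} \approx -0.76292$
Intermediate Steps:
$\frac{37648}{Q} + \frac{B{\left(-184 \right)}}{-38091} = \frac{37648}{-49037} - \frac{184}{-38091} = 37648 \left(- \frac{1}{49037}\right) - - \frac{184}{38091} = - \frac{37648}{49037} + \frac{184}{38091} = - \frac{1425027160}{1867868367}$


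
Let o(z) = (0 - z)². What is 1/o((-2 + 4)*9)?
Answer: 1/324 ≈ 0.0030864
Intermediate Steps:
o(z) = z² (o(z) = (-z)² = z²)
1/o((-2 + 4)*9) = 1/(((-2 + 4)*9)²) = 1/((2*9)²) = 1/(18²) = 1/324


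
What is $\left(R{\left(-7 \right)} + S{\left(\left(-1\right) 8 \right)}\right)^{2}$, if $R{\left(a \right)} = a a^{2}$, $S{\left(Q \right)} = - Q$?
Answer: $112225$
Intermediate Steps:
$R{\left(a \right)} = a^{3}$
$\left(R{\left(-7 \right)} + S{\left(\left(-1\right) 8 \right)}\right)^{2} = \left(\left(-7\right)^{3} - \left(-1\right) 8\right)^{2} = \left(-343 - -8\right)^{2} = \left(-343 + 8\right)^{2} = \left(-335\right)^{2} = 112225$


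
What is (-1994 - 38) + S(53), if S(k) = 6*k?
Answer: -1714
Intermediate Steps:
(-1994 - 38) + S(53) = (-1994 - 38) + 6*53 = -2032 + 318 = -1714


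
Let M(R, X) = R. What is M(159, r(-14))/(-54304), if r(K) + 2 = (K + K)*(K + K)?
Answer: -159/54304 ≈ -0.0029280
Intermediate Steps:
r(K) = -2 + 4*K**2 (r(K) = -2 + (K + K)*(K + K) = -2 + (2*K)*(2*K) = -2 + 4*K**2)
M(159, r(-14))/(-54304) = 159/(-54304) = 159*(-1/54304) = -159/54304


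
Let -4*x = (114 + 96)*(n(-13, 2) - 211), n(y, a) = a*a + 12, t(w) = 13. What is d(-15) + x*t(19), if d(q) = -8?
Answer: 266159/2 ≈ 1.3308e+5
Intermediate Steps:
n(y, a) = 12 + a² (n(y, a) = a² + 12 = 12 + a²)
x = 20475/2 (x = -(114 + 96)*((12 + 2²) - 211)/4 = -105*((12 + 4) - 211)/2 = -105*(16 - 211)/2 = -105*(-195)/2 = -¼*(-40950) = 20475/2 ≈ 10238.)
d(-15) + x*t(19) = -8 + (20475/2)*13 = -8 + 266175/2 = 266159/2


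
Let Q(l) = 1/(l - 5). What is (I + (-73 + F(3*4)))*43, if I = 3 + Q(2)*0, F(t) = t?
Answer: -2494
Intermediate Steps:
Q(l) = 1/(-5 + l)
I = 3 (I = 3 + 0/(-5 + 2) = 3 + 0/(-3) = 3 - 1/3*0 = 3 + 0 = 3)
(I + (-73 + F(3*4)))*43 = (3 + (-73 + 3*4))*43 = (3 + (-73 + 12))*43 = (3 - 61)*43 = -58*43 = -2494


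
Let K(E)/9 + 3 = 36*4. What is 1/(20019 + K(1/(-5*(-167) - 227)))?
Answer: 1/21288 ≈ 4.6975e-5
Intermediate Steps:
K(E) = 1269 (K(E) = -27 + 9*(36*4) = -27 + 9*144 = -27 + 1296 = 1269)
1/(20019 + K(1/(-5*(-167) - 227))) = 1/(20019 + 1269) = 1/21288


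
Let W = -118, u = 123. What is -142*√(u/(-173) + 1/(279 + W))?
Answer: -142*I*√546754390/27853 ≈ -119.21*I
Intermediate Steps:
-142*√(u/(-173) + 1/(279 + W)) = -142*√(123/(-173) + 1/(279 - 118)) = -142*√(123*(-1/173) + 1/161) = -142*√(-123/173 + 1/161) = -142*I*√546754390/27853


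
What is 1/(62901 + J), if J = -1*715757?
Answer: -1/652856 ≈ -1.5317e-6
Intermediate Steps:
J = -715757
1/(62901 + J) = 1/(62901 - 715757) = 1/(-652856) = -1/652856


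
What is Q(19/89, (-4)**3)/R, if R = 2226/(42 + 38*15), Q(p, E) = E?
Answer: -6528/371 ≈ -17.596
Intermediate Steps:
R = 371/102 (R = 2226/(42 + 570) = 2226/612 = 2226*(1/612) = 371/102 ≈ 3.6373)
Q(19/89, (-4)**3)/R = (-4)**3/(371/102) = -64*102/371 = -6528/371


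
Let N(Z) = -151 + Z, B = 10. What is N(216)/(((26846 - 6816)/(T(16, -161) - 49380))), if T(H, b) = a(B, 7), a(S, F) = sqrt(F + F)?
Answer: -320970/2003 + 13*sqrt(14)/4006 ≈ -160.23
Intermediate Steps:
a(S, F) = sqrt(2)*sqrt(F) (a(S, F) = sqrt(2*F) = sqrt(2)*sqrt(F))
T(H, b) = sqrt(14) (T(H, b) = sqrt(2)*sqrt(7) = sqrt(14))
N(216)/(((26846 - 6816)/(T(16, -161) - 49380))) = (-151 + 216)/(((26846 - 6816)/(sqrt(14) - 49380))) = 65/((20030/(-49380 + sqrt(14)))) = 65*(-4938/2003 + sqrt(14)/20030) = -320970/2003 + 13*sqrt(14)/4006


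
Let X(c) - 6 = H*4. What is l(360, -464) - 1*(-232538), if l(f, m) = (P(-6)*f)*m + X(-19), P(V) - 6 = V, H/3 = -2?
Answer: 232520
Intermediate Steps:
H = -6 (H = 3*(-2) = -6)
P(V) = 6 + V
X(c) = -18 (X(c) = 6 - 6*4 = 6 - 24 = -18)
l(f, m) = -18 (l(f, m) = ((6 - 6)*f)*m - 18 = (0*f)*m - 18 = 0*m - 18 = 0 - 18 = -18)
l(360, -464) - 1*(-232538) = -18 - 1*(-232538) = -18 + 232538 = 232520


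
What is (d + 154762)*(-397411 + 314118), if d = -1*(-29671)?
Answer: -15361977869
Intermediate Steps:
d = 29671
(d + 154762)*(-397411 + 314118) = (29671 + 154762)*(-397411 + 314118) = 184433*(-83293) = -15361977869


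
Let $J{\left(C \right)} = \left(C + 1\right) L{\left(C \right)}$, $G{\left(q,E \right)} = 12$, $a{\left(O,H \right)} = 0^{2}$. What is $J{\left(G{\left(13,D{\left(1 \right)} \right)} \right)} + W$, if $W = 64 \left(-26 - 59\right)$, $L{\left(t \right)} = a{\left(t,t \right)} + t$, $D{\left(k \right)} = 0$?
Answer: $-5284$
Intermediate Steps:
$a{\left(O,H \right)} = 0$
$L{\left(t \right)} = t$ ($L{\left(t \right)} = 0 + t = t$)
$J{\left(C \right)} = C \left(1 + C\right)$ ($J{\left(C \right)} = \left(C + 1\right) C = \left(1 + C\right) C = C \left(1 + C\right)$)
$W = -5440$ ($W = 64 \left(-85\right) = -5440$)
$J{\left(G{\left(13,D{\left(1 \right)} \right)} \right)} + W = 12 \left(1 + 12\right) - 5440 = 12 \cdot 13 - 5440 = 156 - 5440 = -5284$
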